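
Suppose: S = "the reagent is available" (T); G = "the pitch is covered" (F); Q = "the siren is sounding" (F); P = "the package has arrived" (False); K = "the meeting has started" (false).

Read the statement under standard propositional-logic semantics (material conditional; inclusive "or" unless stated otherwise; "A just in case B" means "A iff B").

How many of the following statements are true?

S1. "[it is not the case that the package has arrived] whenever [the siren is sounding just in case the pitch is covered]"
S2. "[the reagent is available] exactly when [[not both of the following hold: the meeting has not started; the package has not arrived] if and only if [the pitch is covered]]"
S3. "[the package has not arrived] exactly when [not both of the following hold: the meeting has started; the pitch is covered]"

3

S1: Parsed as (Q ↔ G) → ¬P

Q ↔ G = F ↔ F = T
¬P = ¬F = T
(Q ↔ G) → ¬P = T → T = T
Thus S1 is true.

S2: Parsed as S ↔ ((¬K ↑ ¬P) ↔ G)

¬K = ¬F = T
¬P = ¬F = T
¬K ↑ ¬P = T ↑ T = F
(¬K ↑ ¬P) ↔ G = F ↔ F = T
S ↔ ((¬K ↑ ¬P) ↔ G) = T ↔ T = T
So S2 is true.

S3: Parsed as ¬P ↔ (K ↑ G)

¬P = ¬F = T
K ↑ G = F ↑ F = T
¬P ↔ (K ↑ G) = T ↔ T = T
Hence S3 is true.

True statements: 3 (S1, S2, S3).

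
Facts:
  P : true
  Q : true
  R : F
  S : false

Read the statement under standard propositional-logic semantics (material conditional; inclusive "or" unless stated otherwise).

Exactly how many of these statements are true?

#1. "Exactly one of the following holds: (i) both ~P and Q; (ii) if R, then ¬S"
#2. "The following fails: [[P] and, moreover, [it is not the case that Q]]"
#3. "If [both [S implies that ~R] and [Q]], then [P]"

#1: Formalization: (not P and Q) xor (R -> not S)

not P = not True = False
not P and Q = False and True = False
not S = not False = True
R -> not S = False -> True = True
(not P and Q) xor (R -> not S) = False xor True = True
Thus #1 is true.

#2: In symbols: not (P and not Q)

not Q = not True = False
P and not Q = True and False = False
not (P and not Q) = not False = True
Thus #2 is true.

#3: In symbols: ((S -> not R) and Q) -> P

not R = not False = True
S -> not R = False -> True = True
(S -> not R) and Q = True and True = True
((S -> not R) and Q) -> P = True -> True = True
So #3 is true.

Count: 3.

3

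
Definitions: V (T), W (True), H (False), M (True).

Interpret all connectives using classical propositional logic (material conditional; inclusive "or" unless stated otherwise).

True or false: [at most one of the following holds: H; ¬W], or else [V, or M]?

The statement is true.

In symbols: (H nand ~W) | (V | M)

~W = ~T = F
H nand ~W = F nand F = T
V | M = T | T = T
(H nand ~W) | (V | M) = T | T = T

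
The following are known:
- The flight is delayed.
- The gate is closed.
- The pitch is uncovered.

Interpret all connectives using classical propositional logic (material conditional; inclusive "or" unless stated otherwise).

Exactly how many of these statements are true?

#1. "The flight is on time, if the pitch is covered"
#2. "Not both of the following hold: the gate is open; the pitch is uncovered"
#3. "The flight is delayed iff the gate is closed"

3

Let R = "the pitch is covered" (F), P = "the flight is delayed" (T), Q = "the gate is open" (F).

#1: Formalization: R → ¬P

¬P = ¬T = F
R → ¬P = F → F = T
So #1 is true.

#2: This is Q ↑ ¬R.

¬R = ¬F = T
Q ↑ ¬R = F ↑ T = T
So #2 is true.

#3: Formalization: P ↔ ¬Q

¬Q = ¬F = T
P ↔ ¬Q = T ↔ T = T
Hence #3 is true.

3 of the 3 statements are true (#1, #2, #3).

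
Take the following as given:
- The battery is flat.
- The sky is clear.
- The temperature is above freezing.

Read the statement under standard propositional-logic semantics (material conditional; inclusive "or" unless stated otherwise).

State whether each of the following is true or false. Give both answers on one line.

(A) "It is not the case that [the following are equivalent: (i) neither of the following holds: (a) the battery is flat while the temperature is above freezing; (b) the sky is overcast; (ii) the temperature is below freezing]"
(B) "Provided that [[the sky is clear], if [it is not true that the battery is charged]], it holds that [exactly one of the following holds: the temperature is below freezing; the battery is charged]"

Let P = "the battery is charged" (F), R = "the temperature is below freezing" (F), Q = "the sky is overcast" (F).

(A): Parsed as ~(((~P & ~R) nor Q) <-> R)

~P = ~F = T
~R = ~F = T
~P & ~R = T & T = T
(~P & ~R) nor Q = T nor F = F
((~P & ~R) nor Q) <-> R = F <-> F = T
~(((~P & ~R) nor Q) <-> R) = ~T = F
So (A) is false.

(B): Formalization: (~P -> ~Q) -> (R xor P)

~P = ~F = T
~Q = ~F = T
~P -> ~Q = T -> T = T
R xor P = F xor F = F
(~P -> ~Q) -> (R xor P) = T -> F = F
Hence (B) is false.

(A) false, (B) false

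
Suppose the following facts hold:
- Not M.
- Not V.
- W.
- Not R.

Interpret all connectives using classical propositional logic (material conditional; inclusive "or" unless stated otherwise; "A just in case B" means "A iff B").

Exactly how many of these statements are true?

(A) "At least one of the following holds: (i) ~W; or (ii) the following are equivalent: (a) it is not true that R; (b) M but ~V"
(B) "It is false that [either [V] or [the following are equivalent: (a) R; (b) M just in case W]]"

(A): In symbols: ~W | (~R <-> (M & ~V))

~W = ~T = F
~R = ~F = T
~V = ~F = T
M & ~V = F & T = F
~R <-> (M & ~V) = T <-> F = F
~W | (~R <-> (M & ~V)) = F | F = F
Thus (A) is false.

(B): In symbols: ~(V | (R <-> (M <-> W)))

M <-> W = F <-> T = F
R <-> (M <-> W) = F <-> F = T
V | (R <-> (M <-> W)) = F | T = T
~(V | (R <-> (M <-> W))) = ~T = F
Thus (B) is false.

Count: 0.

0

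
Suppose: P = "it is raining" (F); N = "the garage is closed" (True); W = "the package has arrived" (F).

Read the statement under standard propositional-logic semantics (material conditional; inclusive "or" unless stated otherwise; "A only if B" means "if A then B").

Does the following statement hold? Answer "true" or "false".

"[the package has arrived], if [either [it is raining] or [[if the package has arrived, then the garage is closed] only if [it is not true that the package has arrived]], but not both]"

Parsed as (P xor ((W -> N) -> not W)) -> W

W -> N = False -> True = True
not W = not False = True
(W -> N) -> not W = True -> True = True
P xor ((W -> N) -> not W) = False xor True = True
(P xor ((W -> N) -> not W)) -> W = True -> False = False

The statement is false.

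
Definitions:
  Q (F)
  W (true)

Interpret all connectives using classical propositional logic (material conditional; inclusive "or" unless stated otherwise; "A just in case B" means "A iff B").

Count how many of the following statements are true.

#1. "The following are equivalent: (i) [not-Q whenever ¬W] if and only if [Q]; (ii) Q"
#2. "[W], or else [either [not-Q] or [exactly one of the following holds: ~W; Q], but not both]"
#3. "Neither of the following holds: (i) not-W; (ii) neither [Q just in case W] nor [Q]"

#1: Parsed as ((¬W → ¬Q) ↔ Q) ↔ Q

¬W = ¬T = F
¬Q = ¬F = T
¬W → ¬Q = F → T = T
(¬W → ¬Q) ↔ Q = T ↔ F = F
((¬W → ¬Q) ↔ Q) ↔ Q = F ↔ F = T
Thus #1 is true.

#2: This is W ∨ (¬Q ⊕ (¬W ⊕ Q)).

¬Q = ¬F = T
¬W = ¬T = F
¬W ⊕ Q = F ⊕ F = F
¬Q ⊕ (¬W ⊕ Q) = T ⊕ F = T
W ∨ (¬Q ⊕ (¬W ⊕ Q)) = T ∨ T = T
Thus #2 is true.

#3: Parsed as ¬W ↓ ((Q ↔ W) ↓ Q)

¬W = ¬T = F
Q ↔ W = F ↔ T = F
(Q ↔ W) ↓ Q = F ↓ F = T
¬W ↓ ((Q ↔ W) ↓ Q) = F ↓ T = F
So #3 is false.

2 of the 3 statements are true (#1, #2).

2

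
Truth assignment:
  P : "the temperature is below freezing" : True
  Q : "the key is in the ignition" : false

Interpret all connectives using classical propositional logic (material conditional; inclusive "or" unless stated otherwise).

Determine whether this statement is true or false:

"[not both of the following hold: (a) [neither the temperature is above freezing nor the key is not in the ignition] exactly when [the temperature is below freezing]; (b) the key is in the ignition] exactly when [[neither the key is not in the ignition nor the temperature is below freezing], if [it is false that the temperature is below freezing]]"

The statement is true.

Values: P=T, Q=F.
Formalization: (((¬P ↓ ¬Q) ↔ P) ↑ Q) ↔ (¬P → (¬Q ↓ P))

¬P = ¬T = F
¬Q = ¬F = T
¬P ↓ ¬Q = F ↓ T = F
(¬P ↓ ¬Q) ↔ P = F ↔ T = F
((¬P ↓ ¬Q) ↔ P) ↑ Q = F ↑ F = T
¬P = ¬T = F
¬Q = ¬F = T
¬Q ↓ P = T ↓ T = F
¬P → (¬Q ↓ P) = F → F = T
(((¬P ↓ ¬Q) ↔ P) ↑ Q) ↔ (¬P → (¬Q ↓ P)) = T ↔ T = T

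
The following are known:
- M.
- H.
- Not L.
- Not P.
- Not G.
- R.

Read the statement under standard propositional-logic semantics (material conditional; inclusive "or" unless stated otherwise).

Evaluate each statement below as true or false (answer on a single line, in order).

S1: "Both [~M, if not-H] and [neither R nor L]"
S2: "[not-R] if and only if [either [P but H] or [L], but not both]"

S1: In symbols: (~H -> ~M) & (R nor L)

~H = ~T = F
~M = ~T = F
~H -> ~M = F -> F = T
R nor L = T nor F = F
(~H -> ~M) & (R nor L) = T & F = F
So S1 is false.

S2: Parsed as ~R <-> ((P & H) xor L)

~R = ~T = F
P & H = F & T = F
(P & H) xor L = F xor F = F
~R <-> ((P & H) xor L) = F <-> F = T
Hence S2 is true.

S1 false / S2 true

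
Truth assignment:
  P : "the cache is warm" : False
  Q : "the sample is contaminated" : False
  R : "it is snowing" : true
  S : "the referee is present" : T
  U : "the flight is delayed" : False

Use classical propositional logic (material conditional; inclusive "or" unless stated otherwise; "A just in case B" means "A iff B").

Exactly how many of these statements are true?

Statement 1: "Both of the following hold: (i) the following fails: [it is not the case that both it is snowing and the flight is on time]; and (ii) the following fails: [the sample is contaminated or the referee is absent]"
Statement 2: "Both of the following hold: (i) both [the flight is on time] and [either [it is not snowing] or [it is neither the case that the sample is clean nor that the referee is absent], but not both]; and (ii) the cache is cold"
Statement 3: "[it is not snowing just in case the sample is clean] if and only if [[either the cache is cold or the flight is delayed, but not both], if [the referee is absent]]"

Statement 1: Formalization: not (R nand not U) and not (Q or not S)

not U = not False = True
R nand not U = True nand True = False
not (R nand not U) = not False = True
not S = not True = False
Q or not S = False or False = False
not (Q or not S) = not False = True
not (R nand not U) and not (Q or not S) = True and True = True
Thus Statement 1 is true.

Statement 2: This is (not U and (not R xor (not Q nor not S))) and not P.

not U = not False = True
not R = not True = False
not Q = not False = True
not S = not True = False
not Q nor not S = True nor False = False
not R xor (not Q nor not S) = False xor False = False
not U and (not R xor (not Q nor not S)) = True and False = False
not P = not False = True
(not U and (not R xor (not Q nor not S))) and not P = False and True = False
So Statement 2 is false.

Statement 3: This is (not R iff not Q) iff (not S -> (not P xor U)).

not R = not True = False
not Q = not False = True
not R iff not Q = False iff True = False
not S = not True = False
not P = not False = True
not P xor U = True xor False = True
not S -> (not P xor U) = False -> True = True
(not R iff not Q) iff (not S -> (not P xor U)) = False iff True = False
Thus Statement 3 is false.

True statements: 1 (Statement 1).

1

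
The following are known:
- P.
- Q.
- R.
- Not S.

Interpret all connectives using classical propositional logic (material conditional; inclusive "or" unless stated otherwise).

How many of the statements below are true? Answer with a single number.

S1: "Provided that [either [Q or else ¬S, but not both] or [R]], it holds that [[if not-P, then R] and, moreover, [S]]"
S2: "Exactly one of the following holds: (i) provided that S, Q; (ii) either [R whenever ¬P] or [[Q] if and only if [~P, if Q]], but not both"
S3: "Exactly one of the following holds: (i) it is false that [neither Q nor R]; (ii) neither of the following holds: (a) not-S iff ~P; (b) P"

S1: Parsed as ((Q ⊕ ¬S) ∨ R) → ((¬P → R) ∧ S)

¬S = ¬F = T
Q ⊕ ¬S = T ⊕ T = F
(Q ⊕ ¬S) ∨ R = F ∨ T = T
¬P = ¬T = F
¬P → R = F → T = T
(¬P → R) ∧ S = T ∧ F = F
((Q ⊕ ¬S) ∨ R) → ((¬P → R) ∧ S) = T → F = F
Hence S1 is false.

S2: In symbols: (S → Q) ⊕ ((¬P → R) ⊕ (Q ↔ (Q → ¬P)))

S → Q = F → T = T
¬P = ¬T = F
¬P → R = F → T = T
¬P = ¬T = F
Q → ¬P = T → F = F
Q ↔ (Q → ¬P) = T ↔ F = F
(¬P → R) ⊕ (Q ↔ (Q → ¬P)) = T ⊕ F = T
(S → Q) ⊕ ((¬P → R) ⊕ (Q ↔ (Q → ¬P))) = T ⊕ T = F
Thus S2 is false.

S3: This is ¬(Q ↓ R) ⊕ ((¬S ↔ ¬P) ↓ P).

Q ↓ R = T ↓ T = F
¬(Q ↓ R) = ¬F = T
¬S = ¬F = T
¬P = ¬T = F
¬S ↔ ¬P = T ↔ F = F
(¬S ↔ ¬P) ↓ P = F ↓ T = F
¬(Q ↓ R) ⊕ ((¬S ↔ ¬P) ↓ P) = T ⊕ F = T
Thus S3 is true.

True statements: 1 (S3).

1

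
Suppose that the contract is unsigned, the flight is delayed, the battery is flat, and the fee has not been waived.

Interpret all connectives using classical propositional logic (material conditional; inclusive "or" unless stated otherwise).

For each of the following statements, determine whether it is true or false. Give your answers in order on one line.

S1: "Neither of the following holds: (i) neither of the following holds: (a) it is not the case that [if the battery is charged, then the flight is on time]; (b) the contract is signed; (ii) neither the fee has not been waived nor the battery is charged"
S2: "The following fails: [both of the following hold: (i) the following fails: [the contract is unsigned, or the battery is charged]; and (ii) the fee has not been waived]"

S1 false / S2 true

Let R = "the battery is charged" (F), Q = "the flight is delayed" (T), P = "the contract is signed" (F), S = "the fee has been waived" (F).

S1: Formalization: (¬(R → ¬Q) ↓ P) ↓ (¬S ↓ R)

¬Q = ¬T = F
R → ¬Q = F → F = T
¬(R → ¬Q) = ¬T = F
¬(R → ¬Q) ↓ P = F ↓ F = T
¬S = ¬F = T
¬S ↓ R = T ↓ F = F
(¬(R → ¬Q) ↓ P) ↓ (¬S ↓ R) = T ↓ F = F
Hence S1 is false.

S2: In symbols: ¬(¬(¬P ∨ R) ∧ ¬S)

¬P = ¬F = T
¬P ∨ R = T ∨ F = T
¬(¬P ∨ R) = ¬T = F
¬S = ¬F = T
¬(¬P ∨ R) ∧ ¬S = F ∧ T = F
¬(¬(¬P ∨ R) ∧ ¬S) = ¬F = T
Hence S2 is true.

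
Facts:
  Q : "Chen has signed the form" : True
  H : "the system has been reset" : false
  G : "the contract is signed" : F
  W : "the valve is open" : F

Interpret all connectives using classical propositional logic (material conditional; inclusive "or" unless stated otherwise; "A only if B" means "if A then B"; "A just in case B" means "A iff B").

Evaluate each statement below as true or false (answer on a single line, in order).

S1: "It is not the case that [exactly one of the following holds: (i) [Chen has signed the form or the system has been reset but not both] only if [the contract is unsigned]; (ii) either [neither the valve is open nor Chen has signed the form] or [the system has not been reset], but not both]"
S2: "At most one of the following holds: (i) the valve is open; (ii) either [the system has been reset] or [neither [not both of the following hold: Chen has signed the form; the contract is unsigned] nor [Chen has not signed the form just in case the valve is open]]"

S1 True / S2 True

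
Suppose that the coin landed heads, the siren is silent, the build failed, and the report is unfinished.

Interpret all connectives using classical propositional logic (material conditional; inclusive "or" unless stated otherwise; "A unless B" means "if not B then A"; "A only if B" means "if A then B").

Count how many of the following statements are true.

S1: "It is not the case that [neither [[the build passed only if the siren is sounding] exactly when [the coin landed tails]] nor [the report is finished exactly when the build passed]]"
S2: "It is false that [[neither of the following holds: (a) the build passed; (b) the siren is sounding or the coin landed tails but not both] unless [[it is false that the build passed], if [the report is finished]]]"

Let R = "the build passed" (False), Q = "the siren is sounding" (False), P = "the coin landed heads" (True), S = "the report is finished" (False).

S1: In symbols: not (((R -> Q) iff not P) nor (S iff R))

R -> Q = False -> False = True
not P = not True = False
(R -> Q) iff not P = True iff False = False
S iff R = False iff False = True
((R -> Q) iff not P) nor (S iff R) = False nor True = False
not (((R -> Q) iff not P) nor (S iff R)) = not False = True
So S1 is true.

S2: Parsed as not ((R nor (Q xor not P)) or (S -> not R))

not P = not True = False
Q xor not P = False xor False = False
R nor (Q xor not P) = False nor False = True
not R = not False = True
S -> not R = False -> True = True
(R nor (Q xor not P)) or (S -> not R) = True or True = True
not ((R nor (Q xor not P)) or (S -> not R)) = not True = False
Hence S2 is false.

1 of the 2 statements is true (S1).

1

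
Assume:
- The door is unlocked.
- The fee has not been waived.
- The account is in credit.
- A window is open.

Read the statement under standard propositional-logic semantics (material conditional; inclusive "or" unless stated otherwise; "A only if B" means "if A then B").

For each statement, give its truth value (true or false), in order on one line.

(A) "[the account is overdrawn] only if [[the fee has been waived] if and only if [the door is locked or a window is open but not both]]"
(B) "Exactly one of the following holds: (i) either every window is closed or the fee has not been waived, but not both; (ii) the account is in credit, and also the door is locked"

(A) true / (B) true

Let S = "the account is overdrawn" (F), V = "the fee has been waived" (F), G = "the door is locked" (F), D = "a window is open" (T).

(A): Parsed as S -> (V <-> (G xor D))

G xor D = F xor T = T
V <-> (G xor D) = F <-> T = F
S -> (V <-> (G xor D)) = F -> F = T
So (A) is true.

(B): In symbols: (~D xor ~V) xor (~S & G)

~D = ~T = F
~V = ~F = T
~D xor ~V = F xor T = T
~S = ~F = T
~S & G = T & F = F
(~D xor ~V) xor (~S & G) = T xor F = T
Hence (B) is true.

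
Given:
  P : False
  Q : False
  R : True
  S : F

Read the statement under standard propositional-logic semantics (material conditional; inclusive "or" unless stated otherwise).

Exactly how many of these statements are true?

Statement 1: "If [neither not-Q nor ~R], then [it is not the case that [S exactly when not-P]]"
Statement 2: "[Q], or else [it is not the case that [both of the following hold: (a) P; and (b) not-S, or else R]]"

Statement 1: This is (not Q nor not R) -> not (S iff not P).

not Q = not False = True
not R = not True = False
not Q nor not R = True nor False = False
not P = not False = True
S iff not P = False iff True = False
not (S iff not P) = not False = True
(not Q nor not R) -> not (S iff not P) = False -> True = True
Hence Statement 1 is true.

Statement 2: This is Q or not (P and (not S or R)).

not S = not False = True
not S or R = True or True = True
P and (not S or R) = False and True = False
not (P and (not S or R)) = not False = True
Q or not (P and (not S or R)) = False or True = True
So Statement 2 is true.

Count: 2.

2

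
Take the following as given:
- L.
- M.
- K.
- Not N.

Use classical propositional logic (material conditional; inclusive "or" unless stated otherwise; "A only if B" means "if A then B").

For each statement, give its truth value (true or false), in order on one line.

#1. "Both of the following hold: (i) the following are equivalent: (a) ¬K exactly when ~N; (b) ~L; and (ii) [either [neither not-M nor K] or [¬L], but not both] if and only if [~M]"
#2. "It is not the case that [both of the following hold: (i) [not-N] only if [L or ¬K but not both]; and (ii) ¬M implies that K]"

#1: In symbols: ((not K iff not N) iff not L) and (((not M nor K) xor not L) iff not M)

not K = not True = False
not N = not False = True
not K iff not N = False iff True = False
not L = not True = False
(not K iff not N) iff not L = False iff False = True
not M = not True = False
not M nor K = False nor True = False
not L = not True = False
(not M nor K) xor not L = False xor False = False
not M = not True = False
((not M nor K) xor not L) iff not M = False iff False = True
((not K iff not N) iff not L) and (((not M nor K) xor not L) iff not M) = True and True = True
Thus #1 is true.

#2: Formalization: not ((not N -> (L xor not K)) and (not M -> K))

not N = not False = True
not K = not True = False
L xor not K = True xor False = True
not N -> (L xor not K) = True -> True = True
not M = not True = False
not M -> K = False -> True = True
(not N -> (L xor not K)) and (not M -> K) = True and True = True
not ((not N -> (L xor not K)) and (not M -> K)) = not True = False
Hence #2 is false.

#1 True; #2 False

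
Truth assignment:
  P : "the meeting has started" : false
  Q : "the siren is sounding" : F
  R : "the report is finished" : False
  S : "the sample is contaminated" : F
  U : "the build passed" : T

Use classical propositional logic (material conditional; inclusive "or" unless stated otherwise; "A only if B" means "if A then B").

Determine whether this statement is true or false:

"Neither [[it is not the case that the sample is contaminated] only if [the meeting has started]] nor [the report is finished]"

Values: S=False, P=False, R=False.
This is (not S -> P) nor R.

not S = not False = True
not S -> P = True -> False = False
(not S -> P) nor R = False nor False = True

True.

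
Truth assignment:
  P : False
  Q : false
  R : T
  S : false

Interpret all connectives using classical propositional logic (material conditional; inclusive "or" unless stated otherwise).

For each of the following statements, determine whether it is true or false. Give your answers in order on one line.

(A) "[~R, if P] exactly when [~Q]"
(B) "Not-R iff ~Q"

(A) True; (B) False

(A): Parsed as (P -> not R) iff not Q

not R = not True = False
P -> not R = False -> False = True
not Q = not False = True
(P -> not R) iff not Q = True iff True = True
Hence (A) is true.

(B): This is not R iff not Q.

not R = not True = False
not Q = not False = True
not R iff not Q = False iff True = False
So (B) is false.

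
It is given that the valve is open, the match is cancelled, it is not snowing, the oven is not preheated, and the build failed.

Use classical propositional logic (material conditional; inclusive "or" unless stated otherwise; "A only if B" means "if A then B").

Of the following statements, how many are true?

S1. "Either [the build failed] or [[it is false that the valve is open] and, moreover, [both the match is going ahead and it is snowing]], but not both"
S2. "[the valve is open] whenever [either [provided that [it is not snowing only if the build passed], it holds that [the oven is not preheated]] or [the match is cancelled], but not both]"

2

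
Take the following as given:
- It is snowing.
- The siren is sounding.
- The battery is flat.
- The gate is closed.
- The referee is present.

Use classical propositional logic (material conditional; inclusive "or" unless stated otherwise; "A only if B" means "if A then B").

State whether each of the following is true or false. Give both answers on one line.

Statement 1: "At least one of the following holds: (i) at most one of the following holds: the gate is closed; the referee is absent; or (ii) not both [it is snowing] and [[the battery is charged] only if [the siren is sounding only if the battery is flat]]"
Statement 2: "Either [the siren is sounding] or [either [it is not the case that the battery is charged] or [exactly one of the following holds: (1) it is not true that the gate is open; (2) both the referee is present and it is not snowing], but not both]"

Statement 1 T / Statement 2 T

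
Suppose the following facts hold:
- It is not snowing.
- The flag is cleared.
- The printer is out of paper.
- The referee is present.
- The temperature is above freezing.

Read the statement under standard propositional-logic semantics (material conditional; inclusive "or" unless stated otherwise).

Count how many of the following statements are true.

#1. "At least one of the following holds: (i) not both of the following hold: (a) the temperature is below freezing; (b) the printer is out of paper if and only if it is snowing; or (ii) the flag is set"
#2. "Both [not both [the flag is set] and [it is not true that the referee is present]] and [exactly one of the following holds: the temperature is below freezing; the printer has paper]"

Let U = "the temperature is below freezing" (F), R = "the printer has paper" (F), P = "it is snowing" (F), Q = "the flag is set" (F), S = "the referee is present" (T).

#1: In symbols: (U nand (~R <-> P)) | Q

~R = ~F = T
~R <-> P = T <-> F = F
U nand (~R <-> P) = F nand F = T
(U nand (~R <-> P)) | Q = T | F = T
So #1 is true.

#2: Formalization: (Q nand ~S) & (U xor R)

~S = ~T = F
Q nand ~S = F nand F = T
U xor R = F xor F = F
(Q nand ~S) & (U xor R) = T & F = F
Thus #2 is false.

True statements: 1 (#1).

1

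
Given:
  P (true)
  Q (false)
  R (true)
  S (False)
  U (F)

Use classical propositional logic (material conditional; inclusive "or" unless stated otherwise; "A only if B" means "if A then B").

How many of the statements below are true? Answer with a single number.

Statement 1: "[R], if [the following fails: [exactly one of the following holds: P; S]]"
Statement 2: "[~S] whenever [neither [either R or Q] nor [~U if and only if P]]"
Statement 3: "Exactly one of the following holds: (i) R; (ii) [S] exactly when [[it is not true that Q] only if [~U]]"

3

Statement 1: In symbols: ~(P xor S) -> R

P xor S = T xor F = T
~(P xor S) = ~T = F
~(P xor S) -> R = F -> T = T
Thus Statement 1 is true.

Statement 2: In symbols: ((R | Q) nor (~U <-> P)) -> ~S

R | Q = T | F = T
~U = ~F = T
~U <-> P = T <-> T = T
(R | Q) nor (~U <-> P) = T nor T = F
~S = ~F = T
((R | Q) nor (~U <-> P)) -> ~S = F -> T = T
Hence Statement 2 is true.

Statement 3: Formalization: R xor (S <-> (~Q -> ~U))

~Q = ~F = T
~U = ~F = T
~Q -> ~U = T -> T = T
S <-> (~Q -> ~U) = F <-> T = F
R xor (S <-> (~Q -> ~U)) = T xor F = T
Hence Statement 3 is true.

True statements: 3.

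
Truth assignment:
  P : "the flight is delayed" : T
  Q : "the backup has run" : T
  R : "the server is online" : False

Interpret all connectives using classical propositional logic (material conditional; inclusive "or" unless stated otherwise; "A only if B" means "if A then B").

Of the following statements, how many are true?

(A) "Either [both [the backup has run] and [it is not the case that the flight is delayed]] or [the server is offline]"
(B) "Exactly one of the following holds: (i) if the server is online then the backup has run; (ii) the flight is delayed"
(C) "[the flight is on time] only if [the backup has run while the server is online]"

2

(A): This is (Q ∧ ¬P) ∨ ¬R.

¬P = ¬T = F
Q ∧ ¬P = T ∧ F = F
¬R = ¬F = T
(Q ∧ ¬P) ∨ ¬R = F ∨ T = T
Hence (A) is true.

(B): Formalization: (R → Q) ⊕ P

R → Q = F → T = T
(R → Q) ⊕ P = T ⊕ T = F
Thus (B) is false.

(C): Formalization: ¬P → (Q ∧ R)

¬P = ¬T = F
Q ∧ R = T ∧ F = F
¬P → (Q ∧ R) = F → F = T
Thus (C) is true.

True statements: 2 ((A), (C)).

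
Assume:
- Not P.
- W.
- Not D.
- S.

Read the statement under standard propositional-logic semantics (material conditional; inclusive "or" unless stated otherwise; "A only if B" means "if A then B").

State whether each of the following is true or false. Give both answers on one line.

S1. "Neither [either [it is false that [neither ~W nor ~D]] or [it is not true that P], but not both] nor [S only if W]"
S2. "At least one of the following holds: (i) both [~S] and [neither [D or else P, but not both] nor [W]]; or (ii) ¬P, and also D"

S1 False / S2 False

S1: This is (¬(¬W ↓ ¬D) ⊕ ¬P) ↓ (S → W).

¬W = ¬T = F
¬D = ¬F = T
¬W ↓ ¬D = F ↓ T = F
¬(¬W ↓ ¬D) = ¬F = T
¬P = ¬F = T
¬(¬W ↓ ¬D) ⊕ ¬P = T ⊕ T = F
S → W = T → T = T
(¬(¬W ↓ ¬D) ⊕ ¬P) ↓ (S → W) = F ↓ T = F
So S1 is false.

S2: Parsed as (¬S ∧ ((D ⊕ P) ↓ W)) ∨ (¬P ∧ D)

¬S = ¬T = F
D ⊕ P = F ⊕ F = F
(D ⊕ P) ↓ W = F ↓ T = F
¬S ∧ ((D ⊕ P) ↓ W) = F ∧ F = F
¬P = ¬F = T
¬P ∧ D = T ∧ F = F
(¬S ∧ ((D ⊕ P) ↓ W)) ∨ (¬P ∧ D) = F ∨ F = F
Hence S2 is false.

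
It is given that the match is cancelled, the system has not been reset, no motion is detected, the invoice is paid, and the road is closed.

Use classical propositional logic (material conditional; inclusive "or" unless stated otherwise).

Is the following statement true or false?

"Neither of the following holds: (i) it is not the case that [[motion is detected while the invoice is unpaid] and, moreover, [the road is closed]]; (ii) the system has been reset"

Let R = "motion is detected" (False), S = "the invoice is paid" (True), U = "the road is closed" (True), Q = "the system has been reset" (False).
This is not ((R and not S) and U) nor Q.

not S = not True = False
R and not S = False and False = False
(R and not S) and U = False and True = False
not ((R and not S) and U) = not False = True
not ((R and not S) and U) nor Q = True nor False = False

False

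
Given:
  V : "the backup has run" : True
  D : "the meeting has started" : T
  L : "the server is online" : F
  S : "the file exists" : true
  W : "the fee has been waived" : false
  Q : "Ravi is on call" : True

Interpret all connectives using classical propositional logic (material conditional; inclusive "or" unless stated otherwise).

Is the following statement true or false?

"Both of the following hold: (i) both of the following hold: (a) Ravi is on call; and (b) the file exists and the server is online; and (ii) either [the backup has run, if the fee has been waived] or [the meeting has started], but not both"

In symbols: (Q & (S & L)) & ((W -> V) xor D)

S & L = T & F = F
Q & (S & L) = T & F = F
W -> V = F -> T = T
(W -> V) xor D = T xor T = F
(Q & (S & L)) & ((W -> V) xor D) = F & F = F

The statement is false.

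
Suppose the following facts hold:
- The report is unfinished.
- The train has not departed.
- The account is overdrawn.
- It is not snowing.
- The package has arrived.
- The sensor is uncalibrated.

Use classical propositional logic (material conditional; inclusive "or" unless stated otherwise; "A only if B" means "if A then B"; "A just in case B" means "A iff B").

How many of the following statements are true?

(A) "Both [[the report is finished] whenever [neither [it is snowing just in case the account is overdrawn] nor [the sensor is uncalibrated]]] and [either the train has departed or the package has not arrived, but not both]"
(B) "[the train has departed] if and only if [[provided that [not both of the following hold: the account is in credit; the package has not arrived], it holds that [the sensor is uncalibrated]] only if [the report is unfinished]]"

0

Let S = "it is snowing" (False), R = "the account is overdrawn" (True), V = "the sensor is calibrated" (False), P = "the report is finished" (False), Q = "the train has departed" (False), U = "the package has arrived" (True).

(A): In symbols: (((S iff R) nor not V) -> P) and (Q xor not U)

S iff R = False iff True = False
not V = not False = True
(S iff R) nor not V = False nor True = False
((S iff R) nor not V) -> P = False -> False = True
not U = not True = False
Q xor not U = False xor False = False
(((S iff R) nor not V) -> P) and (Q xor not U) = True and False = False
Hence (A) is false.

(B): Formalization: Q iff (((not R nand not U) -> not V) -> not P)

not R = not True = False
not U = not True = False
not R nand not U = False nand False = True
not V = not False = True
(not R nand not U) -> not V = True -> True = True
not P = not False = True
((not R nand not U) -> not V) -> not P = True -> True = True
Q iff (((not R nand not U) -> not V) -> not P) = False iff True = False
Thus (B) is false.

0 of the 2 statements are true (none).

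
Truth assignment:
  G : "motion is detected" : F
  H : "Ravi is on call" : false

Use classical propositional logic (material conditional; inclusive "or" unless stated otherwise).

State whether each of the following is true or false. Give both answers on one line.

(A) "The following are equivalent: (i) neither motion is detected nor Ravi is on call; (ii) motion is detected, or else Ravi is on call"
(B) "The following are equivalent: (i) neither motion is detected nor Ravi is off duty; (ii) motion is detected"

(A) F, (B) T

(A): Parsed as (G nor H) iff (G or H)

G nor H = False nor False = True
G or H = False or False = False
(G nor H) iff (G or H) = True iff False = False
Thus (A) is false.

(B): This is (G nor not H) iff G.

not H = not False = True
G nor not H = False nor True = False
(G nor not H) iff G = False iff False = True
Hence (B) is true.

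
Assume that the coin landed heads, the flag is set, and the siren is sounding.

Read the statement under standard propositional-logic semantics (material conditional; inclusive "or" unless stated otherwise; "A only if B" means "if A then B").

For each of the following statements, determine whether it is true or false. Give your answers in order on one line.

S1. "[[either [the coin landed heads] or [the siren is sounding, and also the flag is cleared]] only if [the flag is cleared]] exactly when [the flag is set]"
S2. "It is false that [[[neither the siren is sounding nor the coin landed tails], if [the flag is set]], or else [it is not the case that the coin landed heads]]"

S1 false; S2 true

Let W = "the coin landed heads" (T), L = "the siren is sounding" (T), V = "the flag is set" (T).

S1: Parsed as ((W | (L & ~V)) -> ~V) <-> V

~V = ~T = F
L & ~V = T & F = F
W | (L & ~V) = T | F = T
~V = ~T = F
(W | (L & ~V)) -> ~V = T -> F = F
((W | (L & ~V)) -> ~V) <-> V = F <-> T = F
Hence S1 is false.

S2: Formalization: ~((V -> (L nor ~W)) | ~W)

~W = ~T = F
L nor ~W = T nor F = F
V -> (L nor ~W) = T -> F = F
~W = ~T = F
(V -> (L nor ~W)) | ~W = F | F = F
~((V -> (L nor ~W)) | ~W) = ~F = T
Hence S2 is true.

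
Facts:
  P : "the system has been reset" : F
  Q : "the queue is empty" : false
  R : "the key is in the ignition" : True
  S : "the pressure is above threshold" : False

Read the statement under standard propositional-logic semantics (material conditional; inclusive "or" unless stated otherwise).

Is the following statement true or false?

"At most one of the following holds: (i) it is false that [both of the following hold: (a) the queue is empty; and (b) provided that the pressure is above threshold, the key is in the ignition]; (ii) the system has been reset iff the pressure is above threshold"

false

In symbols: not (Q and (S -> R)) nand (P iff S)

S -> R = False -> True = True
Q and (S -> R) = False and True = False
not (Q and (S -> R)) = not False = True
P iff S = False iff False = True
not (Q and (S -> R)) nand (P iff S) = True nand True = False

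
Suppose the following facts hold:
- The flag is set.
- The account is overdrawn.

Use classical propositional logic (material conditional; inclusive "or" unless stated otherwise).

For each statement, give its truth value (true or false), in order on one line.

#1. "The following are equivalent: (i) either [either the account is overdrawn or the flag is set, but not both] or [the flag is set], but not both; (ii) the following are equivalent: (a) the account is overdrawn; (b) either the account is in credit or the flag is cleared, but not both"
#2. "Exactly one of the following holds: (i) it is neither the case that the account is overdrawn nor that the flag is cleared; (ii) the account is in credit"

#1 false; #2 false

Let Q = "the account is overdrawn" (T), P = "the flag is set" (T).

#1: Formalization: ((Q ⊕ P) ⊕ P) ↔ (Q ↔ (¬Q ⊕ ¬P))

Q ⊕ P = T ⊕ T = F
(Q ⊕ P) ⊕ P = F ⊕ T = T
¬Q = ¬T = F
¬P = ¬T = F
¬Q ⊕ ¬P = F ⊕ F = F
Q ↔ (¬Q ⊕ ¬P) = T ↔ F = F
((Q ⊕ P) ⊕ P) ↔ (Q ↔ (¬Q ⊕ ¬P)) = T ↔ F = F
So #1 is false.

#2: Formalization: (Q ↓ ¬P) ⊕ ¬Q

¬P = ¬T = F
Q ↓ ¬P = T ↓ F = F
¬Q = ¬T = F
(Q ↓ ¬P) ⊕ ¬Q = F ⊕ F = F
Thus #2 is false.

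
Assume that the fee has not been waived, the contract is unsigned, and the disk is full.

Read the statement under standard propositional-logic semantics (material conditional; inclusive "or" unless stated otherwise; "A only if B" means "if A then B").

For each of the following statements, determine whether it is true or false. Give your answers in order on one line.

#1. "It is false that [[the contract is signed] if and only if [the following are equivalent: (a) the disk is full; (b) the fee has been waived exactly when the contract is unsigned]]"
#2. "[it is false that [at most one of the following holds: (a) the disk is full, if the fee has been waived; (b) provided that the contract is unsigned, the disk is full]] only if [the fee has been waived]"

#1 F / #2 F

Let M = "the contract is signed" (False), H = "the disk is full" (True), N = "the fee has been waived" (False).

#1: Formalization: not (M iff (H iff (N iff not M)))

not M = not False = True
N iff not M = False iff True = False
H iff (N iff not M) = True iff False = False
M iff (H iff (N iff not M)) = False iff False = True
not (M iff (H iff (N iff not M))) = not True = False
So #1 is false.

#2: Parsed as not ((N -> H) nand (not M -> H)) -> N

N -> H = False -> True = True
not M = not False = True
not M -> H = True -> True = True
(N -> H) nand (not M -> H) = True nand True = False
not ((N -> H) nand (not M -> H)) = not False = True
not ((N -> H) nand (not M -> H)) -> N = True -> False = False
So #2 is false.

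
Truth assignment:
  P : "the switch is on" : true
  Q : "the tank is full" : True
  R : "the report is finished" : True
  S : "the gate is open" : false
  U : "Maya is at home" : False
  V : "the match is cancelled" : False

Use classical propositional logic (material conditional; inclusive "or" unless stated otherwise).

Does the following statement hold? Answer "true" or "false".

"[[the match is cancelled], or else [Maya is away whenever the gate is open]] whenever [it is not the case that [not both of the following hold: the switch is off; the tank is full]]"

True

Values: P=T, Q=T, V=F, S=F, U=F.
Parsed as ~(~P nand Q) -> (V | (S -> ~U))

~P = ~T = F
~P nand Q = F nand T = T
~(~P nand Q) = ~T = F
~U = ~F = T
S -> ~U = F -> T = T
V | (S -> ~U) = F | T = T
~(~P nand Q) -> (V | (S -> ~U)) = F -> T = T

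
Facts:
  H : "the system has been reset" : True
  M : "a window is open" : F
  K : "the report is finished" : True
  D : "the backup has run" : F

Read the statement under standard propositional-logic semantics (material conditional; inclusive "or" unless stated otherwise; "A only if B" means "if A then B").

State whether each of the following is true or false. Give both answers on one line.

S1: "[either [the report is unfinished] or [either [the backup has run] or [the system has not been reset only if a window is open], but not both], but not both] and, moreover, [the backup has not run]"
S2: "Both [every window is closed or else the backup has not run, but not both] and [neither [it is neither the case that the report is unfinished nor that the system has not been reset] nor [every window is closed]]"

S1 True, S2 False

S1: Parsed as (~K xor (D xor (~H -> M))) & ~D

~K = ~T = F
~H = ~T = F
~H -> M = F -> F = T
D xor (~H -> M) = F xor T = T
~K xor (D xor (~H -> M)) = F xor T = T
~D = ~F = T
(~K xor (D xor (~H -> M))) & ~D = T & T = T
Thus S1 is true.

S2: This is (~M xor ~D) & ((~K nor ~H) nor ~M).

~M = ~F = T
~D = ~F = T
~M xor ~D = T xor T = F
~K = ~T = F
~H = ~T = F
~K nor ~H = F nor F = T
~M = ~F = T
(~K nor ~H) nor ~M = T nor T = F
(~M xor ~D) & ((~K nor ~H) nor ~M) = F & F = F
So S2 is false.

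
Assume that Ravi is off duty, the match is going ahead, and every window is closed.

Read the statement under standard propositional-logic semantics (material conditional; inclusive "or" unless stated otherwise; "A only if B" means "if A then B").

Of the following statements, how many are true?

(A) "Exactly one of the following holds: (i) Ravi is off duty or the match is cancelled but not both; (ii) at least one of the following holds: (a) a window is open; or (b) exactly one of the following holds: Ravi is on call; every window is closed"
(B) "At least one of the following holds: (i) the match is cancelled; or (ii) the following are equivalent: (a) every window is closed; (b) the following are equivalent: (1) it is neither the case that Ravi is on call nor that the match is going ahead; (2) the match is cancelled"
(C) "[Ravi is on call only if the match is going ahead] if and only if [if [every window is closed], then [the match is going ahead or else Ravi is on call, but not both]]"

2

Let P = "Ravi is on call" (F), Q = "the match is cancelled" (F), R = "a window is open" (F).

(A): Formalization: (¬P ⊕ Q) ⊕ (R ∨ (P ⊕ ¬R))

¬P = ¬F = T
¬P ⊕ Q = T ⊕ F = T
¬R = ¬F = T
P ⊕ ¬R = F ⊕ T = T
R ∨ (P ⊕ ¬R) = F ∨ T = T
(¬P ⊕ Q) ⊕ (R ∨ (P ⊕ ¬R)) = T ⊕ T = F
So (A) is false.

(B): This is Q ∨ (¬R ↔ ((P ↓ ¬Q) ↔ Q)).

¬R = ¬F = T
¬Q = ¬F = T
P ↓ ¬Q = F ↓ T = F
(P ↓ ¬Q) ↔ Q = F ↔ F = T
¬R ↔ ((P ↓ ¬Q) ↔ Q) = T ↔ T = T
Q ∨ (¬R ↔ ((P ↓ ¬Q) ↔ Q)) = F ∨ T = T
Hence (B) is true.

(C): In symbols: (P → ¬Q) ↔ (¬R → (¬Q ⊕ P))

¬Q = ¬F = T
P → ¬Q = F → T = T
¬R = ¬F = T
¬Q = ¬F = T
¬Q ⊕ P = T ⊕ F = T
¬R → (¬Q ⊕ P) = T → T = T
(P → ¬Q) ↔ (¬R → (¬Q ⊕ P)) = T ↔ T = T
Hence (C) is true.

True statements: 2 ((B), (C)).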